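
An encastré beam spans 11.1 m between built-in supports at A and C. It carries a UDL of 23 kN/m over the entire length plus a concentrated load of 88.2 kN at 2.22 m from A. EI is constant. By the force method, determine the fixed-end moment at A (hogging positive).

Take the two fixed-end moments M_A, M_C as redundants; the released structure is the simple span AC.
End rotations of the released simple span under the applied load (×1/EI):
  at A: UDL 23: wL³/(24EI) = 1311/EI
  at C: UDL 23: wL³/(24EI) = 1311/EI
  at A: point load 88.2 at a = 2.22: Pab(L + b)/(6LEI) = 521.6/EI
  at C: point load 88.2 at a = 2.22: Pab(L + a)/(6LEI) = 347.7/EI
  θ_A0 = 1832/EI,  θ_C0 = 1658/EI
Flexibility coefficients: a unit moment at one end gives L/(3EI) there and L/(6EI) at the far end, so f₁₁ = f₂₂ = 3.7/EI and f₁₂ = f₂₁ = 1.85/EI.
Compatibility — zero rotation at each built-in end:
  3.7 M_A + 1.85 M_C = 1832
  1.85 M_A + 3.7 M_C = 1658
Solving the pair gives M_A = 361.5 kN·m and M_C = 267.5 kN·m (hogging).

M_A = 361.5 kN·m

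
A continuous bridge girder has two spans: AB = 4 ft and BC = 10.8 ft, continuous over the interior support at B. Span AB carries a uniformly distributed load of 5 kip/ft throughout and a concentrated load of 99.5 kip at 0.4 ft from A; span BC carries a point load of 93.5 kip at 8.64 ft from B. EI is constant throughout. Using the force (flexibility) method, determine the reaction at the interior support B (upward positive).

Take M_B as the redundant. Released structure: two simple spans AB and BC with a hinge at B.
Rotations at B on the released spans (each span's end-slope, ×1/EI):
  span AB: UDL 5: wL³/(24EI) = 13.33/EI
  span AB: point load 99.5 at a = 0.4: Pab(L + a)/(6LEI) = 26.27/EI
  span BC: point load 93.5 at a = 8.64: Pab(L + b)/(6LEI) = 349/EI
  relative rotation θ_0 = (39.6 + 349)/EI = 388.6/EI
A unit hogging moment at B produces rotation L₁/(3EI) + L₂/(3EI) = 4.933/EI.
Slope continuity at B: θ_0 = M_B·4.933/EI, so M_B = 388.6/4.933 = 78.77 kip·ft (hogging).
Span AB, ΣM about A with M_B applied at B: R_B^{AB}·4 = 79.8 + 78.77, so R_B^{AB} = 39.64 kip and R_A = 119.5 − 39.64 = 79.86 kip.
Span BC, ΣM about C: R_B^{BC}·10.8 = 202 + 78.77, so R_B^{BC} = 25.99 kip and R_C = 93.5 − 25.99 = 67.51 kip.
R_B = 39.64 + 25.99 = 65.64 kip.

R_B = 65.64 kip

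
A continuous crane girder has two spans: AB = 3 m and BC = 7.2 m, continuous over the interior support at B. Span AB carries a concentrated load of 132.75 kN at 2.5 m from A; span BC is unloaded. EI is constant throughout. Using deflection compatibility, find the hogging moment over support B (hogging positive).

Take M_B as the redundant. Released structure: two simple spans AB and BC with a hinge at B.
End slopes at the hinge B, treating each span as simply supported:
  span AB: point load 132.75 at a = 2.5: Pab(L + a)/(6LEI) = 50.7/EI
  relative rotation θ_0 = (50.7 + 0)/EI = 50.7/EI
A unit hogging moment at B produces rotation L₁/(3EI) + L₂/(3EI) = 3.4/EI.
Slope continuity at B: θ_0 = M_B·3.4/EI, so M_B = 50.7/3.4 = 14.91 kN·m (hogging).

M_B = 14.91 kN·m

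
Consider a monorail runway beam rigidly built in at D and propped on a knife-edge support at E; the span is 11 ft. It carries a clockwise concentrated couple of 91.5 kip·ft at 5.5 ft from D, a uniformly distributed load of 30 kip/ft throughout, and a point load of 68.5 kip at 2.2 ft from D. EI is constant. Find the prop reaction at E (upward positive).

Choose R_E as the redundant. The primary structure is the cantilever fixed at D.
Downward deflection at the released point E due to the loads:
  clockwise couple 91.5 at a = 5.5: M₀a(2L − a)/(2EI) = 4152/EI
  UDL 30: wL⁴/(8EI) = 54904/EI
  point load 68.5 at a = 2.2: Pa²(3L − a)/(6EI) = 1702/EI
  δ_0 = 60757/EI
Flexibility coefficient — unit upward force at E: δ_{EE} = L³/(3EI) = 443.7/EI.
The prop prevents deflection at E: R_E = δ_0/δ_{EE} = 60757/443.7 = 136.9 kip.

R_E = 136.9 kip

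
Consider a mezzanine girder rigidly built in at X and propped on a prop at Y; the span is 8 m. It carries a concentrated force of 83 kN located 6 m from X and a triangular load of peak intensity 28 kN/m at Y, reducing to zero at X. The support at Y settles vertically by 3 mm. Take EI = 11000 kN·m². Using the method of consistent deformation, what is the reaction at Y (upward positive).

R_Y = 113.9 kN

Remove the prop at Y; the released (primary) structure is a cantilever built in at X.
Primary-structure tip deflection at Y by superposition:
  point load 83 at a = 6: Pa²(3L − a)/(6EI) = 8964/EI
  triangular load, peak 28 at the free end: 11w₀L⁴/(120EI) = 10513/EI
  δ_0 = 19477/EI
Flexibility coefficient — unit upward force at Y: δ_{YY} = L³/(3EI) = 170.7/EI.
With EI = 11000 kN·m²: δ_0 = 1.7706 m and δ_{YY} = 0.015515 m/kN.
Compatibility — the beam at Y must follow the support down by 0.003 m: δ_0 − R_Y·δ_{YY} = 0.003, so R_Y = (1.7706 − 0.003)/0.015515 = 113.9 kN.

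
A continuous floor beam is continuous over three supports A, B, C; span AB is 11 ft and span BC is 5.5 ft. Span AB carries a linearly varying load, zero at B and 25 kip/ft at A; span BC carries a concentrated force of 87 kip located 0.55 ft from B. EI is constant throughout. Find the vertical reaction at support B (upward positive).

Insert a hinge at B; M_B is the redundant, and each span becomes simply supported.
Rotations at B on the released spans (each span's end-slope, ×1/EI):
  span AB: triangular load, peak 25: 7w₀L³/(360EI) = 647/EI
  span BC: point load 87 at a = 0.55: Pab(L + b)/(6LEI) = 75/EI
  relative rotation θ_0 = (647 + 75)/EI = 722/EI
A unit hogging moment at B produces rotation L₁/(3EI) + L₂/(3EI) = 5.5/EI.
Compatibility: M_B·(L₁+L₂)/(3EI) = θ_0, giving M_B = 131.3 kip·ft (hogging).
Span AB, ΣM about A with M_B applied at B: R_B^{AB}·11 = 504.2 + 131.3, so R_B^{AB} = 57.77 kip and R_A = 137.5 − 57.77 = 79.73 kip.
Span BC, ΣM about C: R_B^{BC}·5.5 = 430.6 + 131.3, so R_B^{BC} = 102.2 kip and R_C = 87 − 102.2 = -15.17 kip.
R_B = 57.77 + 102.2 = 159.9 kip.

R_B = 159.9 kip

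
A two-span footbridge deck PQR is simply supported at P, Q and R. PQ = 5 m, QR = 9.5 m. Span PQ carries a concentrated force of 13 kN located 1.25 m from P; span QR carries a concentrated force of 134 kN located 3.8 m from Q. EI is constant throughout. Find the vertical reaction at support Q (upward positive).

R_Q = 133.3 kN

Release continuity at Q by inserting a hinge; the redundant is the internal moment M_Q. The primary structure is two simply-supported spans PQ and QR.
Discontinuity in slope at Q on the released structure — sum the simple-span end rotations:
  span PQ: point load 13 at a = 1.25: Pab(L + a)/(6LEI) = 12.7/EI
  span QR: point load 134 at a = 3.8: Pab(L + b)/(6LEI) = 774/EI
  relative rotation θ_0 = (12.7 + 774)/EI = 786.7/EI
A unit hogging moment at Q produces rotation L₁/(3EI) + L₂/(3EI) = 4.833/EI.
Compatibility: M_Q·(L₁+L₂)/(3EI) = θ_0, giving M_Q = 162.8 kN·m (hogging).
Span PQ, ΣM about P with M_Q applied at Q: R_Q^{PQ}·5 = 16.25 + 162.8, so R_Q^{PQ} = 35.8 kN and R_P = 13 − 35.8 = -22.8 kN.
Span QR, ΣM about R: R_Q^{QR}·9.5 = 763.8 + 162.8, so R_Q^{QR} = 97.53 kN and R_R = 134 − 97.53 = 36.47 kN.
R_Q = 35.8 + 97.53 = 133.3 kN.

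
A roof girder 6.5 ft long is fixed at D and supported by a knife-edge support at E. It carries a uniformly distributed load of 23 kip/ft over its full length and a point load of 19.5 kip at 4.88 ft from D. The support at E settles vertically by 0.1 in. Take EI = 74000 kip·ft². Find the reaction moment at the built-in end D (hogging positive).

Release the roller at E. Primary structure: cantilever fixed at D.
Free-end deflection of the primary structure under the applied loading (downward +):
  UDL 23: wL⁴/(8EI) = 5132/EI
  point load 19.5 at a = 4.88: Pa²(3L − a)/(6EI) = 1132/EI
  δ_0 = 6264/EI
Flexibility coefficient — unit upward force at E: δ_{EE} = L³/(3EI) = 91.54/EI.
With EI = 74000 kip·ft²: δ_0 = 0.084643 ft and δ_{EE} = 0.001237 ft/kip.
Compatibility — the beam at E must follow the support down by 0.008333 ft: δ_0 − R_E·δ_{EE} = 0.008333, so R_E = (0.084643 − 0.008333)/0.001237 = 61.69 kip.
Moment equilibrium about D: M_D = Σ(load moments about D) − R_E·L = 581 − 61.69×6.5 = 180.1 kip·ft.

M_D = 180.1 kip·ft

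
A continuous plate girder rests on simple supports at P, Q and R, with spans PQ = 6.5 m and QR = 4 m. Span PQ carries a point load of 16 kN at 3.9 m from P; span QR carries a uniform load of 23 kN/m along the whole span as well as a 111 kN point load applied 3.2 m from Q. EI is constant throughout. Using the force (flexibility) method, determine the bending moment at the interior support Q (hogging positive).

M_Q = 46.12 kN·m

Insert a hinge at Q; M_Q is the redundant, and each span becomes simply supported.
Discontinuity in slope at Q on the released structure — sum the simple-span end rotations:
  span PQ: point load 16 at a = 3.9: Pab(L + a)/(6LEI) = 43.26/EI
  span QR: UDL 23: wL³/(24EI) = 61.33/EI
  span QR: point load 111 at a = 3.2: Pab(L + b)/(6LEI) = 56.83/EI
  relative rotation θ_0 = (43.26 + 118.2)/EI = 161.4/EI
A unit hogging moment at Q produces rotation L₁/(3EI) + L₂/(3EI) = 3.5/EI.
Slope continuity at Q: θ_0 = M_Q·3.5/EI, so M_Q = 161.4/3.5 = 46.12 kN·m (hogging).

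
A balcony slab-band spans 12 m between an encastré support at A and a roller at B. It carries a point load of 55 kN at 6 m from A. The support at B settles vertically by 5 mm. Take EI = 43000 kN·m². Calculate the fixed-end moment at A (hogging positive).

Take the reaction at B as the redundant and release it; the primary structure is a cantilever fixed at A.
Free-end deflection of the primary structure under the applied loading (downward +):
  point load 55 at a = 6: Pa²(3L − a)/(6EI) = 9900/EI
Flexibility coefficient — unit upward force at B: δ_{BB} = L³/(3EI) = 576/EI.
With EI = 43000 kN·m²: δ_0 = 0.23023 m and δ_{BB} = 0.013395 m/kN.
Compatibility — the beam at B must follow the support down by 0.005 m: δ_0 − R_B·δ_{BB} = 0.005, so R_B = (0.23023 − 0.005)/0.013395 = 16.81 kN.
Moment equilibrium about A: M_A = Σ(load moments about A) − R_B·L = 330 − 16.81×12 = 128.2 kN·m.

M_A = 128.2 kN·m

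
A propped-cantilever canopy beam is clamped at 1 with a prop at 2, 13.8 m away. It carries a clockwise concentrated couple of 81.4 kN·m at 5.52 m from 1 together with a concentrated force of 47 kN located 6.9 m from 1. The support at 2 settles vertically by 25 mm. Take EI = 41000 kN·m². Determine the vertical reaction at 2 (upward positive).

R_2 = 19.18 kN

Take the reaction at 2 as the redundant and release it; the primary structure is a cantilever fixed at 1.
Downward deflection at the released point 2 due to the loads:
  clockwise couple 81.4 at a = 5.52: M₀a(2L − a)/(2EI) = 4961/EI
  point load 47 at a = 6.9: Pa²(3L − a)/(6EI) = 12867/EI
  δ_0 = 17827/EI
Tip deflection under a unit load at 2: L³/(3EI) = 876/EI.
With EI = 41000 kN·m²: δ_0 = 0.43481 m and δ_{22} = 0.021366 m/kN.
Compatibility — the beam at 2 must follow the support down by 0.025 m: δ_0 − R_2·δ_{22} = 0.025, so R_2 = (0.43481 − 0.025)/0.021366 = 19.18 kN.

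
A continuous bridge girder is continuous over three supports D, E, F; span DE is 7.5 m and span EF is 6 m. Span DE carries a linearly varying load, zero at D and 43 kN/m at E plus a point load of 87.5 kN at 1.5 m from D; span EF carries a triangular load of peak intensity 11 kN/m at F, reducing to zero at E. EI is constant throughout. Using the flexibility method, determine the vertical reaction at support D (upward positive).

Take M_E as the redundant. Released structure: two simple spans DE and EF with a hinge at E.
End slopes at the hinge E, treating each span as simply supported:
  span DE: triangular load, peak 43: w₀L³/(45EI) = 403.1/EI
  span DE: point load 87.5 at a = 1.5: Pab(L + a)/(6LEI) = 157.5/EI
  span EF: triangular load, peak 11: 7w₀L³/(360EI) = 46.2/EI
  relative rotation θ_0 = (560.6 + 46.2)/EI = 606.8/EI
A unit hogging moment at E produces rotation L₁/(3EI) + L₂/(3EI) = 4.5/EI.
Slope continuity at E: θ_0 = M_E·4.5/EI, so M_E = 606.8/4.5 = 134.8 kN·m (hogging).
Span DE, ΣM about D with M_E applied at E: R_E^{DE}·7.5 = 937.5 + 134.8, so R_E^{DE} = 143 kN and R_D = 248.8 − 143 = 105.8 kN.

R_D = 105.8 kN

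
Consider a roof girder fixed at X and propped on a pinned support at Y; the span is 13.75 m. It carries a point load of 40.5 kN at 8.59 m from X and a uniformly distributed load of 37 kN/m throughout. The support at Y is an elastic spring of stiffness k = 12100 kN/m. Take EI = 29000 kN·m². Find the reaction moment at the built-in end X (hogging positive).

M_X = 972.1 kN·m

Remove the prop at Y; the released (primary) structure is a cantilever built in at X.
Free-end deflection of the primary structure under the applied loading (downward +):
  point load 40.5 at a = 8.59: Pa²(3L − a)/(6EI) = 16267/EI
  UDL 37: wL⁴/(8EI) = 165319/EI
  δ_0 = 181586/EI
Tip deflection under a unit load at Y: L³/(3EI) = 866.5/EI.
With EI = 29000 kN·m²: δ_0 = 6.2616 m and δ_{YY} = 0.029881 m/kN.
Compatibility — the spring shortens by R_Y/k under the reaction it provides: δ_0 − R_Y·δ_{YY} = R_Y/k. With 1/k = 0.000083 m/kN, R_Y = δ_0 / (δ_{YY} + 1/k) = 6.2616 / (0.029881 + 0.000083) = 209 kN.
Moment equilibrium about X: M_X = Σ(load moments about X) − R_Y·L = 3846 − 209×13.75 = 972.1 kN·m.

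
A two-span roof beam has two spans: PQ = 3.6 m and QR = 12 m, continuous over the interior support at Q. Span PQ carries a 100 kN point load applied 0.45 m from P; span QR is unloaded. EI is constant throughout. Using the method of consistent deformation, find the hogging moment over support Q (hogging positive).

M_Q = 5.111 kN·m

Insert a hinge at Q; M_Q is the redundant, and each span becomes simply supported.
Rotations at Q on the released spans (each span's end-slope, ×1/EI):
  span PQ: point load 100 at a = 0.45: Pab(L + a)/(6LEI) = 26.58/EI
  relative rotation θ_0 = (26.58 + 0)/EI = 26.58/EI
A unit hogging moment at Q produces rotation L₁/(3EI) + L₂/(3EI) = 5.2/EI.
Slope continuity at Q: θ_0 = M_Q·5.2/EI, so M_Q = 26.58/5.2 = 5.111 kN·m (hogging).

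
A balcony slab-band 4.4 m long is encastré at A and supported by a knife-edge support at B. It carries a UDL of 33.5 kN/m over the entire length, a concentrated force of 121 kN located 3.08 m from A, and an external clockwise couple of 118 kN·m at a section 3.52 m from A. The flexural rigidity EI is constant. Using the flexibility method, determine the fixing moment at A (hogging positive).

M_A = 101.8 kN·m

Take the reaction at B as the redundant and release it; the primary structure is a cantilever fixed at A.
Primary-structure tip deflection at B by superposition:
  UDL 33.5: wL⁴/(8EI) = 1570/EI
  point load 121 at a = 3.08: Pa²(3L − a)/(6EI) = 1936/EI
  clockwise couple 118 at a = 3.52: M₀a(2L − a)/(2EI) = 1097/EI
  δ_0 = 4602/EI
Tip deflection under a unit load at B: L³/(3EI) = 28.39/EI.
The prop prevents deflection at B: R_B = δ_0/δ_{BB} = 4602/28.39 = 162.1 kN.
Moment equilibrium about A: M_A = Σ(load moments about A) − R_B·L = 815 − 162.1×4.4 = 101.8 kN·m.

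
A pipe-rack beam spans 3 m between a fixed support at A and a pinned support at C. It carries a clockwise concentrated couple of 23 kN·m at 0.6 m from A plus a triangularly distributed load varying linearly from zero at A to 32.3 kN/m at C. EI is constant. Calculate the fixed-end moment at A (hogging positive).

M_A = 27.54 kN·m

Choose R_C as the redundant. The primary structure is the cantilever fixed at A.
Downward deflection at the released point C due to the loads:
  clockwise couple 23 at a = 0.6: M₀a(2L − a)/(2EI) = 37.26/EI
  triangular load, peak 32.3 at the free end: 11w₀L⁴/(120EI) = 239.8/EI
  δ_0 = 277.1/EI
Tip deflection under a unit load at C: L³/(3EI) = 9/EI.
Compatibility at C: δ_0 − R_C·δ_{CC} = 0, so R_C = 277.1/9 = 30.79 kN.
Moment equilibrium about A: M_A = Σ(load moments about A) − R_C·L = 119.9 − 30.79×3 = 27.54 kN·m.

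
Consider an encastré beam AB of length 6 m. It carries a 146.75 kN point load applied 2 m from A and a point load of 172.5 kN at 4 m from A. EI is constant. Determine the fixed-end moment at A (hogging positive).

Release both end moments; the primary structure is a simply-supported span AB with redundants M_A and M_B.
Simple-span end rotations at A and B under the given loads:
  at A: point load 146.75 at a = 2: Pab(L + b)/(6LEI) = 326.1/EI
  at B: point load 146.75 at a = 2: Pab(L + a)/(6LEI) = 260.9/EI
  at A: point load 172.5 at a = 4: Pab(L + b)/(6LEI) = 306.7/EI
  at B: point load 172.5 at a = 4: Pab(L + a)/(6LEI) = 383.3/EI
  θ_A0 = 632.8/EI,  θ_B0 = 644.2/EI
Flexibility coefficients: a unit moment at one end gives L/(3EI) there and L/(6EI) at the far end, so f₁₁ = f₂₂ = 2/EI and f₁₂ = f₂₁ = 1/EI.
Compatibility — zero rotation at each built-in end:
  2 M_A + 1 M_B = 632.8
  1 M_A + 2 M_B = 644.2
Solving the pair gives M_A = 207.1 kN·m and M_B = 218.6 kN·m (hogging).

M_A = 207.1 kN·m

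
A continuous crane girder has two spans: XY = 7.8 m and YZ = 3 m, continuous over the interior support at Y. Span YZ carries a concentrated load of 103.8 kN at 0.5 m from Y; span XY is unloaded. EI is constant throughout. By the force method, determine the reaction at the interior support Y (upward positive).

Release continuity at Y by inserting a hinge; the redundant is the internal moment M_Y. The primary structure is two simply-supported spans XY and YZ.
End slopes at the hinge Y, treating each span as simply supported:
  span YZ: point load 103.8 at a = 0.5: Pab(L + b)/(6LEI) = 39.65/EI
  relative rotation θ_0 = (0 + 39.65)/EI = 39.65/EI
A unit hogging moment at Y produces rotation L₁/(3EI) + L₂/(3EI) = 3.6/EI.
Compatibility: M_Y·(L₁+L₂)/(3EI) = θ_0, giving M_Y = 11.01 kN·m (hogging).
Span XY, ΣM about X with M_Y applied at Y: R_Y^{XY}·7.8 = 0 + 11.01, so R_Y^{XY} = 1.412 kN and R_X = 0 − 1.412 = -1.412 kN.
Span YZ, ΣM about Z: R_Y^{YZ}·3 = 259.5 + 11.01, so R_Y^{YZ} = 90.17 kN and R_Z = 103.8 − 90.17 = 13.63 kN.
R_Y = 1.412 + 90.17 = 91.58 kN.

R_Y = 91.58 kN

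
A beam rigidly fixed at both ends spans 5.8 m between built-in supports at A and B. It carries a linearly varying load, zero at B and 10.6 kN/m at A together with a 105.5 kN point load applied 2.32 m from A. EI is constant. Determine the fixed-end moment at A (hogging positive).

M_A = 105.9 kN·m

Take the two fixed-end moments M_A, M_B as redundants; the released structure is the simple span AB.
Simple-span end rotations at A and B under the given loads:
  at A: triangular load, peak 10.6: w₀L³/(45EI) = 45.96/EI
  at B: triangular load, peak 10.6: 7w₀L³/(360EI) = 40.21/EI
  at A: point load 105.5 at a = 2.32: Pab(L + b)/(6LEI) = 227.1/EI
  at B: point load 105.5 at a = 2.32: Pab(L + a)/(6LEI) = 198.7/EI
  θ_A0 = 273.1/EI,  θ_B0 = 239/EI
Flexibility coefficients: a unit moment at one end gives L/(3EI) there and L/(6EI) at the far end, so f₁₁ = f₂₂ = 1.933/EI and f₁₂ = f₂₁ = 0.9667/EI.
Compatibility — zero rotation at each built-in end:
  1.933 M_A + 0.9667 M_B = 273.1
  0.9667 M_A + 1.933 M_B = 239
Solving the pair gives M_A = 105.9 kN·m and M_B = 70.63 kN·m (hogging).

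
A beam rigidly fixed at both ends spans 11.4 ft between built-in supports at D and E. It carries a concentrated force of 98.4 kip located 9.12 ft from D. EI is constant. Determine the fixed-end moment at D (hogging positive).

M_D = 35.9 kip·ft

Release both end moments; the primary structure is a simply-supported span DE with redundants M_D and M_E.
End rotations of the released simple span under the applied load (×1/EI):
  at D: point load 98.4 at a = 9.12: Pab(L + b)/(6LEI) = 409.2/EI
  at E: point load 98.4 at a = 9.12: Pab(L + a)/(6LEI) = 613.8/EI
  θ_D0 = 409.2/EI,  θ_E0 = 613.8/EI
Flexibility coefficients: a unit moment at one end gives L/(3EI) there and L/(6EI) at the far end, so f₁₁ = f₂₂ = 3.8/EI and f₁₂ = f₂₁ = 1.9/EI.
Compatibility — zero rotation at each built-in end:
  3.8 M_D + 1.9 M_E = 409.2
  1.9 M_D + 3.8 M_E = 613.8
Solving the pair gives M_D = 35.9 kip·ft and M_E = 143.6 kip·ft (hogging).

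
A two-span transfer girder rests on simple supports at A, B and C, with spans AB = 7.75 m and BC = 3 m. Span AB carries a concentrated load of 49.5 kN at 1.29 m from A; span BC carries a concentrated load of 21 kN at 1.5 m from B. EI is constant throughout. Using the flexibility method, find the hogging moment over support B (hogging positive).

M_B = 25.68 kN·m

Release continuity at B by inserting a hinge; the redundant is the internal moment M_B. The primary structure is two simply-supported spans AB and BC.
End slopes at the hinge B, treating each span as simply supported:
  span AB: point load 49.5 at a = 1.29: Pab(L + a)/(6LEI) = 80.19/EI
  span BC: point load 21 at a = 1.5: Pab(L + b)/(6LEI) = 11.81/EI
  relative rotation θ_0 = (80.19 + 11.81)/EI = 92.01/EI
A unit hogging moment at B produces rotation L₁/(3EI) + L₂/(3EI) = 3.583/EI.
Slope continuity at B: θ_0 = M_B·3.583/EI, so M_B = 92.01/3.583 = 25.68 kN·m (hogging).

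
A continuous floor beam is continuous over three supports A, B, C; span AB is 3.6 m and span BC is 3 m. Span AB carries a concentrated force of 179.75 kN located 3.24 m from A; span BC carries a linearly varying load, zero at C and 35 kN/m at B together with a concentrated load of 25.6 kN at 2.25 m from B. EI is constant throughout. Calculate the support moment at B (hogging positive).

M_B = 43.81 kN·m

Insert a hinge at B; M_B is the redundant, and each span becomes simply supported.
Rotations at B on the released spans (each span's end-slope, ×1/EI):
  span AB: point load 179.75 at a = 3.24: Pab(L + a)/(6LEI) = 66.39/EI
  span BC: triangular load, peak 35: w₀L³/(45EI) = 21/EI
  span BC: point load 25.6 at a = 2.25: Pab(L + b)/(6LEI) = 9/EI
  relative rotation θ_0 = (66.39 + 30)/EI = 96.39/EI
A unit hogging moment at B produces rotation L₁/(3EI) + L₂/(3EI) = 2.2/EI.
Compatibility: M_B·(L₁+L₂)/(3EI) = θ_0, giving M_B = 43.81 kN·m (hogging).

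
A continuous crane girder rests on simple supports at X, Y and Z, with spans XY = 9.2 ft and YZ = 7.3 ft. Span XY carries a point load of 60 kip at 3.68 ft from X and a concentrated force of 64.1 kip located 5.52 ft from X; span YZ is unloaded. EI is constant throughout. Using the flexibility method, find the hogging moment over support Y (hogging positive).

Take M_Y as the redundant. Released structure: two simple spans XY and YZ with a hinge at Y.
Discontinuity in slope at Y on the released structure — sum the simple-span end rotations:
  span XY: point load 60 at a = 3.68: Pab(L + a)/(6LEI) = 284.4/EI
  span XY: point load 64.1 at a = 5.52: Pab(L + a)/(6LEI) = 347.2/EI
  relative rotation θ_0 = (631.6 + 0)/EI = 631.6/EI
A unit hogging moment at Y produces rotation L₁/(3EI) + L₂/(3EI) = 5.5/EI.
Slope continuity at Y: θ_0 = M_Y·5.5/EI, so M_Y = 631.6/5.5 = 114.8 kip·ft (hogging).

M_Y = 114.8 kip·ft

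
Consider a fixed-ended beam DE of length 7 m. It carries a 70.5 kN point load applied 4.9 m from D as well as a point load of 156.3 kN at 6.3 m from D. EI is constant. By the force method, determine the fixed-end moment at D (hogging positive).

M_D = 40.94 kN·m

Take the two fixed-end moments M_D, M_E as redundants; the released structure is the simple span DE.
On the primary (simply-supported) span, the end slopes from the loading are:
  at D: point load 70.5 at a = 4.9: Pab(L + b)/(6LEI) = 157.2/EI
  at E: point load 70.5 at a = 4.9: Pab(L + a)/(6LEI) = 205.5/EI
  at D: point load 156.3 at a = 6.3: Pab(L + b)/(6LEI) = 126.4/EI
  at E: point load 156.3 at a = 6.3: Pab(L + a)/(6LEI) = 218.3/EI
  θ_D0 = 283.5/EI,  θ_E0 = 423.8/EI
Flexibility coefficients: a unit moment at one end gives L/(3EI) there and L/(6EI) at the far end, so f₁₁ = f₂₂ = 2.333/EI and f₁₂ = f₂₁ = 1.167/EI.
Compatibility — zero rotation at each built-in end:
  2.333 M_D + 1.167 M_E = 283.5
  1.167 M_D + 2.333 M_E = 423.8
Solving the pair gives M_D = 40.94 kN·m and M_E = 161.2 kN·m (hogging).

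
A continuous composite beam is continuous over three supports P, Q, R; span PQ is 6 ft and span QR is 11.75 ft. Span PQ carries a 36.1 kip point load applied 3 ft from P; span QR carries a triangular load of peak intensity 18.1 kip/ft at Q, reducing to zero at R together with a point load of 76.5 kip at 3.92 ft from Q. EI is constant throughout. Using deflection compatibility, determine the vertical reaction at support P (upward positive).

Take M_Q as the redundant. Released structure: two simple spans PQ and QR with a hinge at Q.
Discontinuity in slope at Q on the released structure — sum the simple-span end rotations:
  span PQ: point load 36.1 at a = 3: Pab(L + a)/(6LEI) = 81.22/EI
  span QR: triangular load, peak 18.1: w₀L³/(45EI) = 652.5/EI
  span QR: point load 76.5 at a = 3.92: Pab(L + b)/(6LEI) = 652.1/EI
  relative rotation θ_0 = (81.22 + 1305)/EI = 1386/EI
A unit hogging moment at Q produces rotation L₁/(3EI) + L₂/(3EI) = 5.917/EI.
Slope continuity at Q: θ_0 = M_Q·5.917/EI, so M_Q = 1386/5.917 = 234.2 kip·ft (hogging).
Span PQ, ΣM about P with M_Q applied at Q: R_Q^{PQ}·6 = 108.3 + 234.2, so R_Q^{PQ} = 57.09 kip and R_P = 36.1 − 57.09 = -20.99 kip.

R_P = -20.99 kip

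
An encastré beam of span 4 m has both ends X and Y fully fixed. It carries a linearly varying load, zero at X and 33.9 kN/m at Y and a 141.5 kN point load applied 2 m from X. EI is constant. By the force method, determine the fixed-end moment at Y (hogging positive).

M_Y = 97.87 kN·m

Release both end moments; the primary structure is a simply-supported span XY with redundants M_X and M_Y.
On the primary (simply-supported) span, the end slopes from the loading are:
  at X: triangular load, peak 33.9: 7w₀L³/(360EI) = 42.19/EI
  at Y: triangular load, peak 33.9: w₀L³/(45EI) = 48.21/EI
  at X: point load 141.5 at a = 2: Pab(L + b)/(6LEI) = 141.5/EI
  at Y: point load 141.5 at a = 2: Pab(L + a)/(6LEI) = 141.5/EI
  θ_X0 = 183.7/EI,  θ_Y0 = 189.7/EI
Flexibility coefficients: a unit moment at one end gives L/(3EI) there and L/(6EI) at the far end, so f₁₁ = f₂₂ = 1.333/EI and f₁₂ = f₂₁ = 0.6667/EI.
Compatibility — zero rotation at each built-in end:
  1.333 M_X + 0.6667 M_Y = 183.7
  0.6667 M_X + 1.333 M_Y = 189.7
Solving the pair gives M_X = 88.83 kN·m and M_Y = 97.87 kN·m (hogging).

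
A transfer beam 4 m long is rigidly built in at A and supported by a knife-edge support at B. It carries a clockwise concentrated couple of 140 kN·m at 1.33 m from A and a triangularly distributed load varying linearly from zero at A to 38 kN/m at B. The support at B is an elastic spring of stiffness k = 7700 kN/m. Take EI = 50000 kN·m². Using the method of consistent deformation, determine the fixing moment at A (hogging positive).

M_A = 125.2 kN·m

Take the reaction at B as the redundant and release it; the primary structure is a cantilever fixed at A.
Primary-structure tip deflection at B by superposition:
  clockwise couple 140 at a = 1.33: M₀a(2L − a)/(2EI) = 621/EI
  triangular load, peak 38 at the free end: 11w₀L⁴/(120EI) = 891.7/EI
  δ_0 = 1513/EI
Flexibility coefficient — unit upward force at B: δ_{BB} = L³/(3EI) = 21.33/EI.
With EI = 50000 kN·m²: δ_0 = 0.030254 m and δ_{BB} = 0.000427 m/kN.
Compatibility — the spring shortens by R_B/k under the reaction it provides: δ_0 − R_B·δ_{BB} = R_B/k. With 1/k = 0.00013 m/kN, R_B = δ_0 / (δ_{BB} + 1/k) = 0.030254 / (0.000427 + 0.00013) = 54.36 kN.
Moment equilibrium about A: M_A = Σ(load moments about A) − R_B·L = 342.7 − 54.36×4 = 125.2 kN·m.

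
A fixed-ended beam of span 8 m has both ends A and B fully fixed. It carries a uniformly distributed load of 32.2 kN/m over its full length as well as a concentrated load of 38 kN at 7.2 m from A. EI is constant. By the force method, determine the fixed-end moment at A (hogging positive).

M_A = 174.5 kN·m

Release both end moments; the primary structure is a simply-supported span AB with redundants M_A and M_B.
End rotations of the released simple span under the applied load (×1/EI):
  at A: UDL 32.2: wL³/(24EI) = 686.9/EI
  at B: UDL 32.2: wL³/(24EI) = 686.9/EI
  at A: point load 38 at a = 7.2: Pab(L + b)/(6LEI) = 40.13/EI
  at B: point load 38 at a = 7.2: Pab(L + a)/(6LEI) = 69.31/EI
  θ_A0 = 727.1/EI,  θ_B0 = 756.2/EI
Flexibility coefficients: a unit moment at one end gives L/(3EI) there and L/(6EI) at the far end, so f₁₁ = f₂₂ = 2.667/EI and f₁₂ = f₂₁ = 1.333/EI.
Compatibility — zero rotation at each built-in end:
  2.667 M_A + 1.333 M_B = 727.1
  1.333 M_A + 2.667 M_B = 756.2
Solving the pair gives M_A = 174.5 kN·m and M_B = 196.4 kN·m (hogging).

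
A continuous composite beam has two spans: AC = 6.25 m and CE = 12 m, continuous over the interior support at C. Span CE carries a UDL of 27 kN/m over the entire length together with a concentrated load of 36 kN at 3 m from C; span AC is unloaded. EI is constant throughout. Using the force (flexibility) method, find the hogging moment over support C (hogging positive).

M_C = 366.2 kN·m

Take M_C as the redundant. Released structure: two simple spans AC and CE with a hinge at C.
End slopes at the hinge C, treating each span as simply supported:
  span CE: UDL 27: wL³/(24EI) = 1944/EI
  span CE: point load 36 at a = 3: Pab(L + b)/(6LEI) = 283.5/EI
  relative rotation θ_0 = (0 + 2228)/EI = 2228/EI
A unit hogging moment at C produces rotation L₁/(3EI) + L₂/(3EI) = 6.083/EI.
Slope continuity at C: θ_0 = M_C·6.083/EI, so M_C = 2228/6.083 = 366.2 kN·m (hogging).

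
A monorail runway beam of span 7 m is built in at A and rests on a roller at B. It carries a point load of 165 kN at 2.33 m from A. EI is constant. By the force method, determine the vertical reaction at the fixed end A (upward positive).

R_A = 140.6 kN

Choose R_B as the redundant. The primary structure is the cantilever fixed at A.
Deflection at B on the released cantilever, summing each load's contribution:
  point load 165 at a = 2.33: Pa²(3L − a)/(6EI) = 2787/EI
Flexibility coefficient — unit upward force at B: δ_{BB} = L³/(3EI) = 114.3/EI.
Compatibility at B: δ_0 − R_B·δ_{BB} = 0, so R_B = 2787/114.3 = 24.38 kN.
Vertical equilibrium: R_A = ΣP − R_B = 165 − 24.38 = 140.6 kN.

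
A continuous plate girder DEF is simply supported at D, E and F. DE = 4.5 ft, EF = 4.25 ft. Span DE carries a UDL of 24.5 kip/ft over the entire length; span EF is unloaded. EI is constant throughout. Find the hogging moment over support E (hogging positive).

Insert a hinge at E; M_E is the redundant, and each span becomes simply supported.
Rotations at E on the released spans (each span's end-slope, ×1/EI):
  span DE: UDL 24.5: wL³/(24EI) = 93.02/EI
  relative rotation θ_0 = (93.02 + 0)/EI = 93.02/EI
A unit hogging moment at E produces rotation L₁/(3EI) + L₂/(3EI) = 2.917/EI.
Compatibility: M_E·(L₁+L₂)/(3EI) = θ_0, giving M_E = 31.89 kip·ft (hogging).

M_E = 31.89 kip·ft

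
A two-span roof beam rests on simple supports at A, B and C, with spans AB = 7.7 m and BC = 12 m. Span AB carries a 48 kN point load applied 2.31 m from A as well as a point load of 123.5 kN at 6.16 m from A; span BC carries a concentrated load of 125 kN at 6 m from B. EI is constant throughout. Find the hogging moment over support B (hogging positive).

Release continuity at B by inserting a hinge; the redundant is the internal moment M_B. The primary structure is two simply-supported spans AB and BC.
Rotations at B on the released spans (each span's end-slope, ×1/EI):
  span AB: point load 48 at a = 2.31: Pab(L + a)/(6LEI) = 129.5/EI
  span AB: point load 123.5 at a = 6.16: Pab(L + a)/(6LEI) = 351.5/EI
  span BC: point load 125 at a = 6: Pab(L + b)/(6LEI) = 1125/EI
  relative rotation θ_0 = (481 + 1125)/EI = 1606/EI
A unit hogging moment at B produces rotation L₁/(3EI) + L₂/(3EI) = 6.567/EI.
Compatibility: M_B·(L₁+L₂)/(3EI) = θ_0, giving M_B = 244.6 kN·m (hogging).

M_B = 244.6 kN·m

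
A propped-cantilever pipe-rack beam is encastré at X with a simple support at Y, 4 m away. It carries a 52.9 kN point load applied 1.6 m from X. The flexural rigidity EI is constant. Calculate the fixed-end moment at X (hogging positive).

M_X = 40.63 kN·m

Take the reaction at Y as the redundant and release it; the primary structure is a cantilever fixed at X.
Primary-structure tip deflection at Y by superposition:
  point load 52.9 at a = 1.6: Pa²(3L − a)/(6EI) = 234.7/EI
Tip deflection under a unit load at Y: L³/(3EI) = 21.33/EI.
The prop prevents deflection at Y: R_Y = δ_0/δ_{YY} = 234.7/21.33 = 11 kN.
Moment equilibrium about X: M_X = Σ(load moments about X) − R_Y·L = 84.64 − 11×4 = 40.63 kN·m.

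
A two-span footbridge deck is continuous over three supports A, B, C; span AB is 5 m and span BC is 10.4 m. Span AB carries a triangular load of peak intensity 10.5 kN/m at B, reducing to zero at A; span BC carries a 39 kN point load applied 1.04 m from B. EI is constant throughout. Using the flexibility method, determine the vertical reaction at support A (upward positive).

Take M_B as the redundant. Released structure: two simple spans AB and BC with a hinge at B.
End slopes at the hinge B, treating each span as simply supported:
  span AB: triangular load, peak 10.5: w₀L³/(45EI) = 29.17/EI
  span BC: point load 39 at a = 1.04: Pab(L + b)/(6LEI) = 120.2/EI
  relative rotation θ_0 = (29.17 + 120.2)/EI = 149.4/EI
A unit hogging moment at B produces rotation L₁/(3EI) + L₂/(3EI) = 5.133/EI.
Slope continuity at B: θ_0 = M_B·5.133/EI, so M_B = 149.4/5.133 = 29.1 kN·m (hogging).
Span AB, ΣM about A with M_B applied at B: R_B^{AB}·5 = 87.5 + 29.1, so R_B^{AB} = 23.32 kN and R_A = 26.25 − 23.32 = 2.93 kN.

R_A = 2.93 kN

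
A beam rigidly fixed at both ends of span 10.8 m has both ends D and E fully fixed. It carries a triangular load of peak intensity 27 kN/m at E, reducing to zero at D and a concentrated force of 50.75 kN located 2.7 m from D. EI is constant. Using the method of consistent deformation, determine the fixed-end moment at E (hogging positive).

M_E = 183.2 kN·m

Release both end moments; the primary structure is a simply-supported span DE with redundants M_D and M_E.
End rotations of the released simple span under the applied load (×1/EI):
  at D: triangular load, peak 27: 7w₀L³/(360EI) = 661.3/EI
  at E: triangular load, peak 27: w₀L³/(45EI) = 755.8/EI
  at D: point load 50.75 at a = 2.7: Pab(L + b)/(6LEI) = 323.7/EI
  at E: point load 50.75 at a = 2.7: Pab(L + a)/(6LEI) = 231.2/EI
  θ_D0 = 985.1/EI,  θ_E0 = 987.1/EI
Flexibility coefficients: a unit moment at one end gives L/(3EI) there and L/(6EI) at the far end, so f₁₁ = f₂₂ = 3.6/EI and f₁₂ = f₂₁ = 1.8/EI.
Compatibility — zero rotation at each built-in end:
  3.6 M_D + 1.8 M_E = 985.1
  1.8 M_D + 3.6 M_E = 987.1
Solving the pair gives M_D = 182.1 kN·m and M_E = 183.2 kN·m (hogging).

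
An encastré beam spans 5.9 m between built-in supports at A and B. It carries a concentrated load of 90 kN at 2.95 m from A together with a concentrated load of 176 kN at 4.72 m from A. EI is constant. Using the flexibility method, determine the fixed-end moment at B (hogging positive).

Take the two fixed-end moments M_A, M_B as redundants; the released structure is the simple span AB.
Simple-span end rotations at A and B under the given loads:
  at A: point load 90 at a = 2.95: Pab(L + b)/(6LEI) = 195.8/EI
  at B: point load 90 at a = 2.95: Pab(L + a)/(6LEI) = 195.8/EI
  at A: point load 176 at a = 4.72: Pab(L + b)/(6LEI) = 196/EI
  at B: point load 176 at a = 4.72: Pab(L + a)/(6LEI) = 294.1/EI
  θ_A0 = 391.9/EI,  θ_B0 = 489.9/EI
Flexibility coefficients: a unit moment at one end gives L/(3EI) there and L/(6EI) at the far end, so f₁₁ = f₂₂ = 1.967/EI and f₁₂ = f₂₁ = 0.9833/EI.
Compatibility — zero rotation at each built-in end:
  1.967 M_A + 0.9833 M_B = 391.9
  0.9833 M_A + 1.967 M_B = 489.9
Solving the pair gives M_A = 99.6 kN·m and M_B = 199.3 kN·m (hogging).

M_B = 199.3 kN·m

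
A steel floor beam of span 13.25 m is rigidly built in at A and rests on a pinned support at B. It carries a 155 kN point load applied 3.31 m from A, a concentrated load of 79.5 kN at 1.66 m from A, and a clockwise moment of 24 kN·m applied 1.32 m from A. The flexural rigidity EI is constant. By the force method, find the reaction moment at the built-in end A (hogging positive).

Take the reaction at B as the redundant and release it; the primary structure is a cantilever fixed at A.
Primary-structure tip deflection at B by superposition:
  point load 155 at a = 3.31: Pa²(3L − a)/(6EI) = 10314/EI
  point load 79.5 at a = 1.66: Pa²(3L − a)/(6EI) = 1391/EI
  clockwise couple 24 at a = 1.32: M₀a(2L − a)/(2EI) = 398.9/EI
  δ_0 = 12103/EI
Tip deflection under a unit load at B: L³/(3EI) = 775.4/EI.
The prop prevents deflection at B: R_B = δ_0/δ_{BB} = 12103/775.4 = 15.61 kN.
Moment equilibrium about A: M_A = Σ(load moments about A) − R_B·L = 669 − 15.61×13.25 = 462.2 kN·m.

M_A = 462.2 kN·m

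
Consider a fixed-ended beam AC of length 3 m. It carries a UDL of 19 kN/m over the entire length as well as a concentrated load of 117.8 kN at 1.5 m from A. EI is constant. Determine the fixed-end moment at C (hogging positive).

M_C = 58.42 kN·m

Release both end moments; the primary structure is a simply-supported span AC with redundants M_A and M_C.
End rotations of the released simple span under the applied load (×1/EI):
  at A: UDL 19: wL³/(24EI) = 21.38/EI
  at C: UDL 19: wL³/(24EI) = 21.38/EI
  at A: point load 117.8 at a = 1.5: Pab(L + b)/(6LEI) = 66.26/EI
  at C: point load 117.8 at a = 1.5: Pab(L + a)/(6LEI) = 66.26/EI
  θ_A0 = 87.64/EI,  θ_C0 = 87.64/EI
Flexibility coefficients: a unit moment at one end gives L/(3EI) there and L/(6EI) at the far end, so f₁₁ = f₂₂ = 1/EI and f₁₂ = f₂₁ = 0.5/EI.
Compatibility — zero rotation at each built-in end:
  1 M_A + 0.5 M_C = 87.64
  0.5 M_A + 1 M_C = 87.64
Solving the pair gives M_A = 58.42 kN·m and M_C = 58.42 kN·m (hogging).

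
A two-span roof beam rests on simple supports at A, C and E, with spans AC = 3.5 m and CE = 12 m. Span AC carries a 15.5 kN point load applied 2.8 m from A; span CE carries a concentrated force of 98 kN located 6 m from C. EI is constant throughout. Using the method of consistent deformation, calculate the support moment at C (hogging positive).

Take M_C as the redundant. Released structure: two simple spans AC and CE with a hinge at C.
End slopes at the hinge C, treating each span as simply supported:
  span AC: point load 15.5 at a = 2.8: Pab(L + a)/(6LEI) = 9.114/EI
  span CE: point load 98 at a = 6: Pab(L + b)/(6LEI) = 882/EI
  relative rotation θ_0 = (9.114 + 882)/EI = 891.1/EI
A unit hogging moment at C produces rotation L₁/(3EI) + L₂/(3EI) = 5.167/EI.
Compatibility: M_C·(L₁+L₂)/(3EI) = θ_0, giving M_C = 172.5 kN·m (hogging).

M_C = 172.5 kN·m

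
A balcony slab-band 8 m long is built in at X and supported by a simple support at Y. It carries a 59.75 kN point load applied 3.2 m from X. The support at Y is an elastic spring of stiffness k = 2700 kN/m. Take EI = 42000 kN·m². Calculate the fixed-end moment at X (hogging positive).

Remove the prop at Y; the released (primary) structure is a cantilever built in at X.
Deflection at Y on the released cantilever, summing each load's contribution:
  point load 59.75 at a = 3.2: Pa²(3L − a)/(6EI) = 2121/EI
Tip deflection under a unit load at Y: L³/(3EI) = 170.7/EI.
With EI = 42000 kN·m²: δ_0 = 0.050501 m and δ_{YY} = 0.004063 m/kN.
Compatibility — the spring shortens by R_Y/k under the reaction it provides: δ_0 − R_Y·δ_{YY} = R_Y/k. With 1/k = 0.00037 m/kN, R_Y = δ_0 / (δ_{YY} + 1/k) = 0.050501 / (0.004063 + 0.00037) = 11.39 kN.
Moment equilibrium about X: M_X = Σ(load moments about X) − R_Y·L = 191.2 − 11.39×8 = 100.1 kN·m.

M_X = 100.1 kN·m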